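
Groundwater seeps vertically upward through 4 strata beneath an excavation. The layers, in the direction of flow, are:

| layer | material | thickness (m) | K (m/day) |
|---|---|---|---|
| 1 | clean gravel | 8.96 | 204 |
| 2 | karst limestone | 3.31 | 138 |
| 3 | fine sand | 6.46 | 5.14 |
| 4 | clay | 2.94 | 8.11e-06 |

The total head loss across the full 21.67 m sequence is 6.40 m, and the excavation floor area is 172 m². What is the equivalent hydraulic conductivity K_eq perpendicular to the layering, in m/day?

5.98e-05

Flow is perpendicular to layering, so the layers act in series and the equivalent K is the thickness-weighted harmonic mean.
Total thickness L = 8.96 + 3.31 + 6.46 + 2.94 = 21.67 m.
Σ(b_i/K_i) = 8.96/204 + 3.31/138 + 6.46/5.14 + 2.94/8.11e-06 = 3.625e+05 d.
K_eq = L / Σ(b_i/K_i) = 21.67 / 3.625e+05 = 5.978e-05 m/day.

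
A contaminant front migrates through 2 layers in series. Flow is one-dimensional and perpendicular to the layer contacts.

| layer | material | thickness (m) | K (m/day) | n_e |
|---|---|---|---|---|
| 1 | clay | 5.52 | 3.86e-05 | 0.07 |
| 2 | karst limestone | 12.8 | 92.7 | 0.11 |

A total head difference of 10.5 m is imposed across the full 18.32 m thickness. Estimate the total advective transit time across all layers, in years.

66.9

With flow normal to the layers, continuity requires the same specific discharge q through every layer.
Σ(b_i/K_i) = 5.52/3.86e-05 + 12.8/92.7 = 1.430e+05 d.
q = Δh / Σ(b_i/K_i) = 10.5 / 1.430e+05 = 7.342e-05 m/day.
In each layer the seepage velocity is v_i = q/n_i, so the layer transit time is t_i = b_i·n_i / q:
  layer 1 (clay): t_1 = 5.52 × 0.07 / 7.342e-05 = 5263 d
  layer 2 (karst limestone): t_2 = 12.8 × 0.11 / 7.342e-05 = 19176 d
Total t = Σ t_i = 24439 days = 66.91 years.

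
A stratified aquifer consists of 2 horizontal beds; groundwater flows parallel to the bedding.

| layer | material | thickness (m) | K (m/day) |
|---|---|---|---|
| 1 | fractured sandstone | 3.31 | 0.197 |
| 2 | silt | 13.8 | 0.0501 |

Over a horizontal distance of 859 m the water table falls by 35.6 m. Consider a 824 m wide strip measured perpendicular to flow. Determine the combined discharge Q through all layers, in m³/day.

45.9

Flow is parallel to layering, so each bed carries its own Darcy discharge and the transmissivities add.
Σ(K_i·b_i) = 0.197×3.31 + 0.0501×13.8 = 1.343 m²/day.
Hydraulic gradient i = Δh / L = 35.6 / 859 = 0.04144.
Q = Σ(K_i·b_i) · W · i = 1.343 × 824 × 0.04144 = 45.88 m³/day.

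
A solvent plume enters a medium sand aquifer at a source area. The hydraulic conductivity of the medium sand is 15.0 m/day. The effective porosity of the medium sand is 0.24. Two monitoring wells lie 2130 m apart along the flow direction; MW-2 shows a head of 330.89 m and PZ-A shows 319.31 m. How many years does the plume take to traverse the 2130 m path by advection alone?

Hydraulic gradient i = (330.89 − 319.31) / 2130 = 11.58 / 2130 = 0.005437.
Darcy flux q = K · i = 15.00 × 0.005437 = 0.08155 m/day.
Seepage velocity v = q / n_e = 0.08155 / 0.24 = 0.3398 m/day.
Travel time t = L / v = 2130 / 0.3398 = 6269 days = 17.16 years.

17.2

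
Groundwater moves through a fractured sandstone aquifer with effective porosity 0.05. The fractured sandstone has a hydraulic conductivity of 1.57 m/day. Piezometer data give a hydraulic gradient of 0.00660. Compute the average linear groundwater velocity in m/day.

0.207

Hydraulic gradient i = 0.00660.
Darcy flux q = K · i = 1.570 × 0.006600 = 0.01036 m/day.
Seepage velocity v = q / n_e = 0.01036 / 0.05 = 0.2072 m/day.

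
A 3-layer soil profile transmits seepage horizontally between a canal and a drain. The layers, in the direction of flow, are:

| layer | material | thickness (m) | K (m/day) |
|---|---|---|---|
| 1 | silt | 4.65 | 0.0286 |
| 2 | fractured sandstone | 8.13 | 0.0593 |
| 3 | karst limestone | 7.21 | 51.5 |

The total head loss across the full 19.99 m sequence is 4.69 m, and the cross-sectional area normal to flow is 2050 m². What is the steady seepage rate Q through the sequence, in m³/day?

Flow is perpendicular to layering, so the layers act in series and the equivalent K is the thickness-weighted harmonic mean.
Total thickness L = 4.65 + 8.13 + 7.21 = 19.99 m.
Σ(b_i/K_i) = 4.65/0.0286 + 8.13/0.0593 + 7.21/51.5 = 299.8 d.
K_eq = L / Σ(b_i/K_i) = 19.99 / 299.8 = 0.06667 m/day.
Q = K_eq · A · (Δh/L) = 0.06667 × 2050 × (4.69/19.99) = 32.07 m³/day.

32.1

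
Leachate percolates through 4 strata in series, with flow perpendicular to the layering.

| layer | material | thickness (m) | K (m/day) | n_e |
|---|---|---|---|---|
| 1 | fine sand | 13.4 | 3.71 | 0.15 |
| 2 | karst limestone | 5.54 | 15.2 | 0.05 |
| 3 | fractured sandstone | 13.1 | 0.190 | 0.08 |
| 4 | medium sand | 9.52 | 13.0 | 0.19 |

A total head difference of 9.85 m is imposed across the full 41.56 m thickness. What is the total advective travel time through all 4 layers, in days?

With flow normal to the layers, continuity requires the same specific discharge q through every layer.
Σ(b_i/K_i) = 13.4/3.71 + 5.54/15.2 + 13.1/0.190 + 9.52/13.0 = 73.66 d.
q = Δh / Σ(b_i/K_i) = 9.85 / 73.66 = 0.1337 m/day.
In each layer the seepage velocity is v_i = q/n_i, so the layer transit time is t_i = b_i·n_i / q:
  layer 1 (fine sand): t_1 = 13.4 × 0.15 / 0.1337 = 15.03 d
  layer 2 (karst limestone): t_2 = 5.54 × 0.05 / 0.1337 = 2.071 d
  layer 3 (fractured sandstone): t_3 = 13.1 × 0.08 / 0.1337 = 7.837 d
  layer 4 (medium sand): t_4 = 9.52 × 0.19 / 0.1337 = 13.53 d
Total t = Σ t_i = 38.46 days.

38.5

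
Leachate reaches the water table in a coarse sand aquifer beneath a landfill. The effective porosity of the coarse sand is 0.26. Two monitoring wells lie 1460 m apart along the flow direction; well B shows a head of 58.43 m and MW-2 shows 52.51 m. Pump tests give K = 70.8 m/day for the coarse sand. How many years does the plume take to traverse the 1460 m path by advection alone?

Hydraulic gradient i = (58.43 − 52.51) / 1460 = 5.92 / 1460 = 0.004055.
Darcy flux q = K · i = 70.80 × 0.004055 = 0.2871 m/day.
Seepage velocity v = q / n_e = 0.2871 / 0.26 = 1.104 m/day.
Travel time t = L / v = 1460 / 1.104 = 1322 days = 3.620 years.

3.62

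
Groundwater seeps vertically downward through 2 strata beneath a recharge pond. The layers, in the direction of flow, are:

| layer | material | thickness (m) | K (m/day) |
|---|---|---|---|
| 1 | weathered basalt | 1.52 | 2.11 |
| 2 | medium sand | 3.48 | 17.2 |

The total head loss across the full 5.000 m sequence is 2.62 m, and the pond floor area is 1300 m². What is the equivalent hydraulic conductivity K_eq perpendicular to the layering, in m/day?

5.42

Flow is perpendicular to layering, so the layers act in series and the equivalent K is the thickness-weighted harmonic mean.
Total thickness L = 1.52 + 3.48 = 5.000 m.
Σ(b_i/K_i) = 1.52/2.11 + 3.48/17.2 = 0.9227 d.
K_eq = L / Σ(b_i/K_i) = 5.000 / 0.9227 = 5.419 m/day.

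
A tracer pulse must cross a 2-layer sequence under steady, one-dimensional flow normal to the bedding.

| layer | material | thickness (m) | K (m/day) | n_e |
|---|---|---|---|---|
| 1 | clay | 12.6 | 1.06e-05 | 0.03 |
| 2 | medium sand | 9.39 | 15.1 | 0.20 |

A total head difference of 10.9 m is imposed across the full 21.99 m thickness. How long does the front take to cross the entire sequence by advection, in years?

674

With flow normal to the layers, continuity requires the same specific discharge q through every layer.
Σ(b_i/K_i) = 12.6/1.06e-05 + 9.39/15.1 = 1.189e+06 d.
q = Δh / Σ(b_i/K_i) = 10.9 / 1.189e+06 = 9.170e-06 m/day.
In each layer the seepage velocity is v_i = q/n_i, so the layer transit time is t_i = b_i·n_i / q:
  layer 1 (clay): t_1 = 12.6 × 0.03 / 9.170e-06 = 41222 d
  layer 2 (medium sand): t_2 = 9.39 × 0.20 / 9.170e-06 = 2.048e+05 d
Total t = Σ t_i = 2.460e+05 days = 673.6 years.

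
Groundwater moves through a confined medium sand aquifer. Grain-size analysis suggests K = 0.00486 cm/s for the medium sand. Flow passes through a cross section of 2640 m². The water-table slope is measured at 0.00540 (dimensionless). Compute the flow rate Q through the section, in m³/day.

59.9

Convert K: 0.00486 cm/s × 864 = 4.199 m/day.
Hydraulic gradient i = 0.00540.
Darcy's law: Q = K · A · i = 4.199 × 2640 × 0.005400 = 59.86 m³/day.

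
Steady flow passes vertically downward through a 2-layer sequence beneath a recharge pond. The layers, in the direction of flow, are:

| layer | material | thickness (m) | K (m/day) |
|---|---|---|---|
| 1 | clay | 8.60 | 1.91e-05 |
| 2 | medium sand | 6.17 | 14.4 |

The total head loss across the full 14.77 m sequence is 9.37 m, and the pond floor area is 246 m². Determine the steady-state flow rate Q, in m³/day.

Flow is perpendicular to layering, so the layers act in series and the equivalent K is the thickness-weighted harmonic mean.
Total thickness L = 8.60 + 6.17 = 14.77 m.
Σ(b_i/K_i) = 8.60/1.91e-05 + 6.17/14.4 = 4.503e+05 d.
K_eq = L / Σ(b_i/K_i) = 14.77 / 4.503e+05 = 3.280e-05 m/day.
Q = K_eq · A · (Δh/L) = 3.280e-05 × 246 × (9.37/14.77) = 0.005119 m³/day.

0.00512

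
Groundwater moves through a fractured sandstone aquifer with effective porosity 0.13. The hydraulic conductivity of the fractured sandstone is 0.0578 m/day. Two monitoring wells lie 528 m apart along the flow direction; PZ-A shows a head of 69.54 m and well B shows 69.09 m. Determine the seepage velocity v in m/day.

0.000379

Hydraulic gradient i = (69.54 − 69.09) / 528 = 0.45 / 528 = 0.0008523.
Darcy flux q = K · i = 0.05780 × 0.0008523 = 4.926e-05 m/day.
Seepage velocity v = q / n_e = 4.926e-05 / 0.13 = 0.0003789 m/day.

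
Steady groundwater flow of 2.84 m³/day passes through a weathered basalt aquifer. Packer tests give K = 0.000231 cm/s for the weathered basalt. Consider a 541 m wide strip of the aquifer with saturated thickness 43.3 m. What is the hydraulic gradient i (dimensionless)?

0.000607

Convert K: 0.000231 cm/s × 864 = 0.1996 m/day.
Cross-sectional area A = 541 × 43.3 = 23425 m².
From Q = K·A·i, i = Q / (K·A) = 2.84 / (0.1996 × 23425) = 0.0006074.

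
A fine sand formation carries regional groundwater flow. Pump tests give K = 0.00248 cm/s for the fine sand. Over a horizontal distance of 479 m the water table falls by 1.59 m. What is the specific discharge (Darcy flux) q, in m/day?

Convert K: 0.00248 cm/s × 864 = 2.143 m/day.
Hydraulic gradient i = Δh / L = 1.59 / 479 = 0.003319.
Specific discharge q = K · i = 2.143 × 0.003319 = 0.007113 m/day.

0.00711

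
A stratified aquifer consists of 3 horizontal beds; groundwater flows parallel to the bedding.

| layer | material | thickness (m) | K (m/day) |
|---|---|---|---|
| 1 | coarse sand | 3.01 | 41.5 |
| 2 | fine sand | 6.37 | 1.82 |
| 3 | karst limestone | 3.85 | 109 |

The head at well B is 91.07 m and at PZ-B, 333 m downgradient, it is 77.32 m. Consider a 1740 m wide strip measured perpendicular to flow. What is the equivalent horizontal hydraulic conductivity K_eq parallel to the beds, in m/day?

Flow is parallel to layering, so each bed carries its own Darcy discharge and the transmissivities add.
Σ(K_i·b_i) = 41.5×3.01 + 1.82×6.37 + 109×3.85 = 556.2 m²/day.
Total thickness b = 13.23 m, so K_eq = Σ(K_i·b_i)/b = 42.04 m/day.

42.0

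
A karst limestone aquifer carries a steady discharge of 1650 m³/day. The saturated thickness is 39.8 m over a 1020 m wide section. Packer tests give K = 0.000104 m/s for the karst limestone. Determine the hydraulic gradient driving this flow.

Convert K: 0.000104 m/s × 86400 = 8.986 m/day.
Cross-sectional area A = 1020 × 39.8 = 40596 m².
From Q = K·A·i, i = Q / (K·A) = 1650 / (8.986 × 40596) = 0.004523.

0.00452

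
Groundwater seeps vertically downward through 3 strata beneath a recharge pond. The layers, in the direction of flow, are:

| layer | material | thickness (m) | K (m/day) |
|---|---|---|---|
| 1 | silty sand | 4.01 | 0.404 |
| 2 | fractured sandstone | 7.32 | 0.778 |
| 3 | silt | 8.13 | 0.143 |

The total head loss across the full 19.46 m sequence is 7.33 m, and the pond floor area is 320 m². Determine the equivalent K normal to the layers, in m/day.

Flow is perpendicular to layering, so the layers act in series and the equivalent K is the thickness-weighted harmonic mean.
Total thickness L = 4.01 + 7.32 + 8.13 = 19.46 m.
Σ(b_i/K_i) = 4.01/0.404 + 7.32/0.778 + 8.13/0.143 = 76.19 d.
K_eq = L / Σ(b_i/K_i) = 19.46 / 76.19 = 0.2554 m/day.

0.255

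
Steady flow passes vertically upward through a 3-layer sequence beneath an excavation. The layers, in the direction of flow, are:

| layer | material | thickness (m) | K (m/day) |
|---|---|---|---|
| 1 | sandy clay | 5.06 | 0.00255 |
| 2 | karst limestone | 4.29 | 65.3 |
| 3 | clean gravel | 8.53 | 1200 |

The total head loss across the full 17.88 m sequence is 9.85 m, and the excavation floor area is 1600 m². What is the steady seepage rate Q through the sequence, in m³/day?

Flow is perpendicular to layering, so the layers act in series and the equivalent K is the thickness-weighted harmonic mean.
Total thickness L = 5.06 + 4.29 + 8.53 = 17.88 m.
Σ(b_i/K_i) = 5.06/0.00255 + 4.29/65.3 + 8.53/1200 = 1984 d.
K_eq = L / Σ(b_i/K_i) = 17.88 / 1984 = 0.009010 m/day.
Q = K_eq · A · (Δh/L) = 0.009010 × 1600 × (9.85/17.88) = 7.942 m³/day.

7.94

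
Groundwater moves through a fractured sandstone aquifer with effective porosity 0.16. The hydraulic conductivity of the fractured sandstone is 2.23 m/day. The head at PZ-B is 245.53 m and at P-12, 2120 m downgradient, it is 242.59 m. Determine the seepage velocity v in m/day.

Hydraulic gradient i = (245.53 − 242.59) / 2120 = 2.94 / 2120 = 0.001387.
Darcy flux q = K · i = 2.230 × 0.001387 = 0.003093 m/day.
Seepage velocity v = q / n_e = 0.003093 / 0.16 = 0.01933 m/day.

0.0193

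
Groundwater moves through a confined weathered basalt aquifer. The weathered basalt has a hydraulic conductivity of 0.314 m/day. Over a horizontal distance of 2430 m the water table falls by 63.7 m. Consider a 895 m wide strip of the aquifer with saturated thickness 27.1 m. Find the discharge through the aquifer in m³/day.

Cross-sectional area A = 895 × 27.1 = 24254 m².
Hydraulic gradient i = Δh / L = 63.7 / 2430 = 0.02621.
Darcy's law: Q = K · A · i = 0.3140 × 24254 × 0.02621 = 199.6 m³/day.

200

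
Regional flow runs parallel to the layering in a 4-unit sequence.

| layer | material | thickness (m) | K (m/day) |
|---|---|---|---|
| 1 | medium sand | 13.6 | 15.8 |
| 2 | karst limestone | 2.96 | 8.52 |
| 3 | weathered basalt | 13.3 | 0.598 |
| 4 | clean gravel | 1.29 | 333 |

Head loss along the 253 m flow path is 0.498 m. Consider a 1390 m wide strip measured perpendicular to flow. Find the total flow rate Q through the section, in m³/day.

1850

Flow is parallel to layering, so each bed carries its own Darcy discharge and the transmissivities add.
Σ(K_i·b_i) = 15.8×13.6 + 8.52×2.96 + 0.598×13.3 + 333×1.29 = 677.6 m²/day.
Hydraulic gradient i = Δh / L = 0.498 / 253 = 0.001968.
Q = Σ(K_i·b_i) · W · i = 677.6 × 1390 × 0.001968 = 1854 m³/day.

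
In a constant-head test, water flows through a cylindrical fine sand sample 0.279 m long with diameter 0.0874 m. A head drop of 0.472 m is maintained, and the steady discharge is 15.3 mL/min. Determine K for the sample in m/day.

2.17

Cross-sectional area A = π·(d/2)² = π × (0.0874/2)² = 0.005999 m².
Convert discharge: 15.3 mL/min = 2.550e-07 m³/s.
Darcy's law rearranged: K = Q·L / (A·Δh) = 2.550e-07 × 0.279 / (0.005999 × 0.472) = 2.512e-05 m/s = 2.171 m/day.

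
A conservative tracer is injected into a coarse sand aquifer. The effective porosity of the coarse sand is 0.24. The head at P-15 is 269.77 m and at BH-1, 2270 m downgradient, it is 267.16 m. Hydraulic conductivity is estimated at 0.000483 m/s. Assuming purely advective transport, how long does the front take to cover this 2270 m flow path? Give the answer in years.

31.1

Convert K: 0.000483 m/s × 86400 = 41.73 m/day.
Hydraulic gradient i = (269.77 − 267.16) / 2270 = 2.61 / 2270 = 0.001150.
Darcy flux q = K · i = 41.73 × 0.001150 = 0.04798 m/day.
Seepage velocity v = q / n_e = 0.04798 / 0.24 = 0.1999 m/day.
Travel time t = L / v = 2270 / 0.1999 = 11354 days = 31.09 years.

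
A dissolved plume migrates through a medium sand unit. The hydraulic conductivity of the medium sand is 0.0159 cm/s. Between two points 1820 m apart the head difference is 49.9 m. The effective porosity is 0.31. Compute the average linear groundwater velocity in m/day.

1.22

Convert K: 0.0159 cm/s × 864 = 13.74 m/day.
Hydraulic gradient i = Δh / L = 49.9 / 1820 = 0.02742.
Darcy flux q = K · i = 13.74 × 0.02742 = 0.3767 m/day.
Seepage velocity v = q / n_e = 0.3767 / 0.31 = 1.215 m/day.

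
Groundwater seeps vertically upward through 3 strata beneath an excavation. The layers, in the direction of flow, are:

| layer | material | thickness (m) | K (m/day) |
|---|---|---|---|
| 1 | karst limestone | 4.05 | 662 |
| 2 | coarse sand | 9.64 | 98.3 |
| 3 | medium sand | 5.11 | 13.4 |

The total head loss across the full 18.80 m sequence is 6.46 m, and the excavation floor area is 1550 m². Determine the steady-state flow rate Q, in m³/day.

20600

Flow is perpendicular to layering, so the layers act in series and the equivalent K is the thickness-weighted harmonic mean.
Total thickness L = 4.05 + 9.64 + 5.11 = 18.80 m.
Σ(b_i/K_i) = 4.05/662 + 9.64/98.3 + 5.11/13.4 = 0.4855 d.
K_eq = L / Σ(b_i/K_i) = 18.80 / 0.4855 = 38.72 m/day.
Q = K_eq · A · (Δh/L) = 38.72 × 1550 × (6.46/18.80) = 20623 m³/day.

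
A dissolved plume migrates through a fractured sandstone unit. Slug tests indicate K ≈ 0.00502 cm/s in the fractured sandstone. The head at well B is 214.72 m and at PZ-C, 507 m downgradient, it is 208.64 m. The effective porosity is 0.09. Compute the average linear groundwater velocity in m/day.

Convert K: 0.00502 cm/s × 864 = 4.337 m/day.
Hydraulic gradient i = (214.72 − 208.64) / 507 = 6.08 / 507 = 0.01199.
Darcy flux q = K · i = 4.337 × 0.01199 = 0.05201 m/day.
Seepage velocity v = q / n_e = 0.05201 / 0.09 = 0.5779 m/day.

0.578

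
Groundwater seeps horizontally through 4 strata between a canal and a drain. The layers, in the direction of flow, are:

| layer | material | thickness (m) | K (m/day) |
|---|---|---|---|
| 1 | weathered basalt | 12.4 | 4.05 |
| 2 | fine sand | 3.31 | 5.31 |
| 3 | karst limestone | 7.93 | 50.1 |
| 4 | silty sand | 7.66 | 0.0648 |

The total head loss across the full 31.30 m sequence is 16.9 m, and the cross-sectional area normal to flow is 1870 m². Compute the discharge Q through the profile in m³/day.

259

Flow is perpendicular to layering, so the layers act in series and the equivalent K is the thickness-weighted harmonic mean.
Total thickness L = 12.4 + 3.31 + 7.93 + 7.66 = 31.30 m.
Σ(b_i/K_i) = 12.4/4.05 + 3.31/5.31 + 7.93/50.1 + 7.66/0.0648 = 122.1 d.
K_eq = L / Σ(b_i/K_i) = 31.30 / 122.1 = 0.2564 m/day.
Q = K_eq · A · (Δh/L) = 0.2564 × 1870 × (16.9/31.30) = 258.9 m³/day.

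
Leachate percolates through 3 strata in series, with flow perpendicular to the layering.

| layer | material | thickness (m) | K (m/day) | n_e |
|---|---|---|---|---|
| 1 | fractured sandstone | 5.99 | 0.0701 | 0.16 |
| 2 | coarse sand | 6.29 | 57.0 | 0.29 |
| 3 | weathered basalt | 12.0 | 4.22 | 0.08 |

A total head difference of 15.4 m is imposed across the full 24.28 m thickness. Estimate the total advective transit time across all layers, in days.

With flow normal to the layers, continuity requires the same specific discharge q through every layer.
Σ(b_i/K_i) = 5.99/0.0701 + 6.29/57.0 + 12.0/4.22 = 88.40 d.
q = Δh / Σ(b_i/K_i) = 15.4 / 88.40 = 0.1742 m/day.
In each layer the seepage velocity is v_i = q/n_i, so the layer transit time is t_i = b_i·n_i / q:
  layer 1 (fractured sandstone): t_1 = 5.99 × 0.16 / 0.1742 = 5.502 d
  layer 2 (coarse sand): t_2 = 6.29 × 0.29 / 0.1742 = 10.47 d
  layer 3 (weathered basalt): t_3 = 12.0 × 0.08 / 0.1742 = 5.511 d
Total t = Σ t_i = 21.48 days.

21.5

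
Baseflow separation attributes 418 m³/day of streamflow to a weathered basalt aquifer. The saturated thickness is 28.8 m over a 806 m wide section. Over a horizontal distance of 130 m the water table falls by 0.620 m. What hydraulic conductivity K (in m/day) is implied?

Cross-sectional area A = 806 × 28.8 = 23213 m².
Hydraulic gradient i = Δh / L = 0.620 / 130 = 0.004769.
From Q = K·A·i, K = Q / (A·i) = 418 / (23213 × 0.004769) = 3.776 m/day.

3.78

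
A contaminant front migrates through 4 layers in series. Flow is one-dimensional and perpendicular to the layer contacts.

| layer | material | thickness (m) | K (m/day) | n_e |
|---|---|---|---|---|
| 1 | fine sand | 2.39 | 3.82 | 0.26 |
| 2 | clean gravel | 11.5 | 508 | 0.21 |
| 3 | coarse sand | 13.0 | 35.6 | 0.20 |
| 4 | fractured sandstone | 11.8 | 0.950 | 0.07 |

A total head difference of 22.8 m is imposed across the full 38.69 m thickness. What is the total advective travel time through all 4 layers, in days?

3.81

With flow normal to the layers, continuity requires the same specific discharge q through every layer.
Σ(b_i/K_i) = 2.39/3.82 + 11.5/508 + 13.0/35.6 + 11.8/0.950 = 13.43 d.
q = Δh / Σ(b_i/K_i) = 22.8 / 13.43 = 1.697 m/day.
In each layer the seepage velocity is v_i = q/n_i, so the layer transit time is t_i = b_i·n_i / q:
  layer 1 (fine sand): t_1 = 2.39 × 0.26 / 1.697 = 0.3661 d
  layer 2 (clean gravel): t_2 = 11.5 × 0.21 / 1.697 = 1.423 d
  layer 3 (coarse sand): t_3 = 13.0 × 0.20 / 1.697 = 1.532 d
  layer 4 (fractured sandstone): t_4 = 11.8 × 0.07 / 1.697 = 0.4867 d
Total t = Σ t_i = 3.808 days.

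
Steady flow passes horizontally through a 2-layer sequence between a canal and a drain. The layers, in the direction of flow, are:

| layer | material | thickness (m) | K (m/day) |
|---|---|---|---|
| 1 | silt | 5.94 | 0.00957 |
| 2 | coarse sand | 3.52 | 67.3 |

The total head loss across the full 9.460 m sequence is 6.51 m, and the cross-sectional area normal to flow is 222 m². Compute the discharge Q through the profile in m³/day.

2.33

Flow is perpendicular to layering, so the layers act in series and the equivalent K is the thickness-weighted harmonic mean.
Total thickness L = 5.94 + 3.52 = 9.460 m.
Σ(b_i/K_i) = 5.94/0.00957 + 3.52/67.3 = 620.7 d.
K_eq = L / Σ(b_i/K_i) = 9.460 / 620.7 = 0.01524 m/day.
Q = K_eq · A · (Δh/L) = 0.01524 × 222 × (6.51/9.460) = 2.328 m³/day.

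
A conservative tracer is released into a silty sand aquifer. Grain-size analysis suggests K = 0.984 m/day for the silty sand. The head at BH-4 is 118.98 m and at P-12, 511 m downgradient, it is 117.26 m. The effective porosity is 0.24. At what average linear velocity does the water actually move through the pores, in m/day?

Hydraulic gradient i = (118.98 − 117.26) / 511 = 1.72 / 511 = 0.003366.
Darcy flux q = K · i = 0.9840 × 0.003366 = 0.003312 m/day.
Seepage velocity v = q / n_e = 0.003312 / 0.24 = 0.01380 m/day.

0.0138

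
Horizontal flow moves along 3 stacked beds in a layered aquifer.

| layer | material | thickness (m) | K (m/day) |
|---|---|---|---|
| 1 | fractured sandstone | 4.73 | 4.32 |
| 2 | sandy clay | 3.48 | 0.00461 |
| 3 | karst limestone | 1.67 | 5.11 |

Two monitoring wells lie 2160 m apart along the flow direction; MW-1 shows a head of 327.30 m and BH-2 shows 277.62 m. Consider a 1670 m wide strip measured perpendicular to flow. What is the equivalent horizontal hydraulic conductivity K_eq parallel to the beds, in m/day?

2.93

Flow is parallel to layering, so each bed carries its own Darcy discharge and the transmissivities add.
Σ(K_i·b_i) = 4.32×4.73 + 0.00461×3.48 + 5.11×1.67 = 28.98 m²/day.
Total thickness b = 9.880 m, so K_eq = Σ(K_i·b_i)/b = 2.934 m/day.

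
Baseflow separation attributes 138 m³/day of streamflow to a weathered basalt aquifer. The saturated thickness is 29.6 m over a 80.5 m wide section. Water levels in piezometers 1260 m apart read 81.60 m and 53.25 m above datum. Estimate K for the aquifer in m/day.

2.57

Cross-sectional area A = 80.5 × 29.6 = 2383 m².
Hydraulic gradient i = (81.60 − 53.25) / 1260 = 28.35 / 1260 = 0.02250.
From Q = K·A·i, K = Q / (A·i) = 138 / (2383 × 0.02250) = 2.574 m/day.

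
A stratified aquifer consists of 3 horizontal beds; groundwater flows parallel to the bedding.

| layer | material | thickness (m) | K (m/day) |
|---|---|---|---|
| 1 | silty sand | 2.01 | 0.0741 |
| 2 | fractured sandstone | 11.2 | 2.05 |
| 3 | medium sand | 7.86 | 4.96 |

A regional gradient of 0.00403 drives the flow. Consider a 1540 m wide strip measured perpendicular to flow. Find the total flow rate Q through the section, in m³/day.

385

Flow is parallel to layering, so each bed carries its own Darcy discharge and the transmissivities add.
Σ(K_i·b_i) = 0.0741×2.01 + 2.05×11.2 + 4.96×7.86 = 62.09 m²/day.
Hydraulic gradient i = 0.00403.
Q = Σ(K_i·b_i) · W · i = 62.09 × 1540 × 0.004030 = 385.4 m³/day.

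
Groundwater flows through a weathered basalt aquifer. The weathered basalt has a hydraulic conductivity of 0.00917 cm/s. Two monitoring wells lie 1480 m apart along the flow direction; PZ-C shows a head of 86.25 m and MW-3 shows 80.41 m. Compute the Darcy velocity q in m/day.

Convert K: 0.00917 cm/s × 864 = 7.923 m/day.
Hydraulic gradient i = (86.25 − 80.41) / 1480 = 5.84 / 1480 = 0.003946.
Specific discharge q = K · i = 7.923 × 0.003946 = 0.03126 m/day.

0.0313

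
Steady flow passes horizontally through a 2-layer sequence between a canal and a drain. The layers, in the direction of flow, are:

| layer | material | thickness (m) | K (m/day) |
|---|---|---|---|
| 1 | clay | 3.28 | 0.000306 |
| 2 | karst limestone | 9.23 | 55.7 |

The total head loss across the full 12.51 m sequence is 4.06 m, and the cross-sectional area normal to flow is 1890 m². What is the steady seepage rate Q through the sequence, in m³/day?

Flow is perpendicular to layering, so the layers act in series and the equivalent K is the thickness-weighted harmonic mean.
Total thickness L = 3.28 + 9.23 = 12.51 m.
Σ(b_i/K_i) = 3.28/0.000306 + 9.23/55.7 = 10719 d.
K_eq = L / Σ(b_i/K_i) = 12.51 / 10719 = 0.001167 m/day.
Q = K_eq · A · (Δh/L) = 0.001167 × 1890 × (4.06/12.51) = 0.7159 m³/day.

0.716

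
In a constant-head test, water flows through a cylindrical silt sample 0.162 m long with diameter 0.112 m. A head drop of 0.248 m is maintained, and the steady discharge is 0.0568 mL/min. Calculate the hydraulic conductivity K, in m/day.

Cross-sectional area A = π·(d/2)² = π × (0.112/2)² = 0.009852 m².
Convert discharge: 0.0568 mL/min = 9.467e-10 m³/s.
Darcy's law rearranged: K = Q·L / (A·Δh) = 9.467e-10 × 0.162 / (0.009852 × 0.248) = 6.277e-08 m/s = 0.005423 m/day.

0.00542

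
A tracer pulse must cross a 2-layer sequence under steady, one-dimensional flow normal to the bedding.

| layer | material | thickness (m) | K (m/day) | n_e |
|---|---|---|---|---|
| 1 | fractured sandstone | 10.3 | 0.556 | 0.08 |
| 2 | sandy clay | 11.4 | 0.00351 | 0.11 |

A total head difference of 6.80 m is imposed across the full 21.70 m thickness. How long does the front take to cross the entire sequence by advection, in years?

2.73

With flow normal to the layers, continuity requires the same specific discharge q through every layer.
Σ(b_i/K_i) = 10.3/0.556 + 11.4/0.00351 = 3266 d.
q = Δh / Σ(b_i/K_i) = 6.80 / 3266 = 0.002082 m/day.
In each layer the seepage velocity is v_i = q/n_i, so the layer transit time is t_i = b_i·n_i / q:
  layer 1 (fractured sandstone): t_1 = 10.3 × 0.08 / 0.002082 = 395.8 d
  layer 2 (sandy clay): t_2 = 11.4 × 0.11 / 0.002082 = 602.4 d
Total t = Σ t_i = 998.2 days = 2.733 years.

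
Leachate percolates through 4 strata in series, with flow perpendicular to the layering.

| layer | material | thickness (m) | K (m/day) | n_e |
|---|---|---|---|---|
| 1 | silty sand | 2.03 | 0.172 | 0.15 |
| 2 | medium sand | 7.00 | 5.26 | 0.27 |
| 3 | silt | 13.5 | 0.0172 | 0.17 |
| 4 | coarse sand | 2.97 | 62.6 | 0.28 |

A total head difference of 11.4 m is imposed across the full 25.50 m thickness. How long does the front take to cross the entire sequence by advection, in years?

1.02

With flow normal to the layers, continuity requires the same specific discharge q through every layer.
Σ(b_i/K_i) = 2.03/0.172 + 7.00/5.26 + 13.5/0.0172 + 2.97/62.6 = 798.1 d.
q = Δh / Σ(b_i/K_i) = 11.4 / 798.1 = 0.01428 m/day.
In each layer the seepage velocity is v_i = q/n_i, so the layer transit time is t_i = b_i·n_i / q:
  layer 1 (silty sand): t_1 = 2.03 × 0.15 / 0.01428 = 21.32 d
  layer 2 (medium sand): t_2 = 7.00 × 0.27 / 0.01428 = 132.3 d
  layer 3 (silt): t_3 = 13.5 × 0.17 / 0.01428 = 160.7 d
  layer 4 (coarse sand): t_4 = 2.97 × 0.28 / 0.01428 = 58.22 d
Total t = Σ t_i = 372.5 days = 1.020 years.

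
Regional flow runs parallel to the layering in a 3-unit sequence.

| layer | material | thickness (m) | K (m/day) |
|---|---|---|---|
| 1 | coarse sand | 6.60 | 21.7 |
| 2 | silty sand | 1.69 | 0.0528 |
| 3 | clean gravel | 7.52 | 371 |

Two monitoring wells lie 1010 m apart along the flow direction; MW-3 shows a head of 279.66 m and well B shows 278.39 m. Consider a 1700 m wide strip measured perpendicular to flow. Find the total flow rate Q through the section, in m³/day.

Flow is parallel to layering, so each bed carries its own Darcy discharge and the transmissivities add.
Σ(K_i·b_i) = 21.7×6.60 + 0.0528×1.69 + 371×7.52 = 2933 m²/day.
Hydraulic gradient i = (279.66 − 278.39) / 1010 = 1.27 / 1010 = 0.001257.
Q = Σ(K_i·b_i) · W · i = 2933 × 1700 × 0.001257 = 6270 m³/day.

6270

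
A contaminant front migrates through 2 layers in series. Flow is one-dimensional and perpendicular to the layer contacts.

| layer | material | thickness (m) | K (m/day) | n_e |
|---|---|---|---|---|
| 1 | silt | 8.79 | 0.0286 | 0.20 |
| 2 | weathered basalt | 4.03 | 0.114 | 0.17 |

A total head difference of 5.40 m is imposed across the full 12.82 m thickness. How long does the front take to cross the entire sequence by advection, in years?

0.424

With flow normal to the layers, continuity requires the same specific discharge q through every layer.
Σ(b_i/K_i) = 8.79/0.0286 + 4.03/0.114 = 342.7 d.
q = Δh / Σ(b_i/K_i) = 5.40 / 342.7 = 0.01576 m/day.
In each layer the seepage velocity is v_i = q/n_i, so the layer transit time is t_i = b_i·n_i / q:
  layer 1 (silt): t_1 = 8.79 × 0.20 / 0.01576 = 111.6 d
  layer 2 (weathered basalt): t_2 = 4.03 × 0.17 / 0.01576 = 43.48 d
Total t = Σ t_i = 155.0 days = 0.4245 years.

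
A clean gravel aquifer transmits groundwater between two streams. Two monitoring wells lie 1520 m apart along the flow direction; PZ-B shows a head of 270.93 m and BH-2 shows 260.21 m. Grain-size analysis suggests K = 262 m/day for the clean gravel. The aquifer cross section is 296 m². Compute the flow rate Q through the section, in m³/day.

Hydraulic gradient i = (270.93 − 260.21) / 1520 = 10.72 / 1520 = 0.007053.
Darcy's law: Q = K · A · i = 262.0 × 296.0 × 0.007053 = 546.9 m³/day.

547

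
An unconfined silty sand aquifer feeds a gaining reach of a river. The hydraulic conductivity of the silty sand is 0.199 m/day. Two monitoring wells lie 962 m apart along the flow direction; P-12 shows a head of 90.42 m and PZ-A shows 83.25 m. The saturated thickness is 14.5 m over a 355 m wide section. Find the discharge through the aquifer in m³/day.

Cross-sectional area A = 355 × 14.5 = 5148 m².
Hydraulic gradient i = (90.42 − 83.25) / 962 = 7.17 / 962 = 0.007453.
Darcy's law: Q = K · A · i = 0.1990 × 5148 × 0.007453 = 7.635 m³/day.

7.63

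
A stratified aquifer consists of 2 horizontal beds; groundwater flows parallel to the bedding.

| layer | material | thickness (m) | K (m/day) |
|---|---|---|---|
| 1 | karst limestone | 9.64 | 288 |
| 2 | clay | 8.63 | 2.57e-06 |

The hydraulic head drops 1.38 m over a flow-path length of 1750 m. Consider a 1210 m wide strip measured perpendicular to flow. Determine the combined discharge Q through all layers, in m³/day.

Flow is parallel to layering, so each bed carries its own Darcy discharge and the transmissivities add.
Σ(K_i·b_i) = 288×9.64 + 2.57e-06×8.63 = 2776 m²/day.
Hydraulic gradient i = Δh / L = 1.38 / 1750 = 0.0007886.
Q = Σ(K_i·b_i) · W · i = 2776 × 1210 × 0.0007886 = 2649 m³/day.

2650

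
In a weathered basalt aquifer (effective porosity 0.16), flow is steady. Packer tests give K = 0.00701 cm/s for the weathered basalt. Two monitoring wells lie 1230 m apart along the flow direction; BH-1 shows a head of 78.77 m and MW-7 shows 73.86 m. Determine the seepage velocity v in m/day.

Convert K: 0.00701 cm/s × 864 = 6.057 m/day.
Hydraulic gradient i = (78.77 − 73.86) / 1230 = 4.91 / 1230 = 0.003992.
Darcy flux q = K · i = 6.057 × 0.003992 = 0.02418 m/day.
Seepage velocity v = q / n_e = 0.02418 / 0.16 = 0.1511 m/day.

0.151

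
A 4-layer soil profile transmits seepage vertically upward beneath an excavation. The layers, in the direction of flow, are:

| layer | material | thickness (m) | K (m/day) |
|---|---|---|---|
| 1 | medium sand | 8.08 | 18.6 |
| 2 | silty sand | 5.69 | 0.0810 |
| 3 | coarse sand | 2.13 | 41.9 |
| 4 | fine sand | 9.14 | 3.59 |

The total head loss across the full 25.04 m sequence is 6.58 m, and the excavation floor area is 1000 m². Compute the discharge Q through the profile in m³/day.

Flow is perpendicular to layering, so the layers act in series and the equivalent K is the thickness-weighted harmonic mean.
Total thickness L = 8.08 + 5.69 + 2.13 + 9.14 = 25.04 m.
Σ(b_i/K_i) = 8.08/18.6 + 5.69/0.0810 + 2.13/41.9 + 9.14/3.59 = 73.28 d.
K_eq = L / Σ(b_i/K_i) = 25.04 / 73.28 = 0.3417 m/day.
Q = K_eq · A · (Δh/L) = 0.3417 × 1000 × (6.58/25.04) = 89.79 m³/day.

89.8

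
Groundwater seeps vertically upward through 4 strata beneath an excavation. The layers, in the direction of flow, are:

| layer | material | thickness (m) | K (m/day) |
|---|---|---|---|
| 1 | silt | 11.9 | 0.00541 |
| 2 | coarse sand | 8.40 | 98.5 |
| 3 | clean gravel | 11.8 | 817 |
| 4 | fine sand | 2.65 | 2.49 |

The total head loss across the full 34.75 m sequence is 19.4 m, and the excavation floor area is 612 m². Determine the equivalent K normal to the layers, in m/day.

0.0158

Flow is perpendicular to layering, so the layers act in series and the equivalent K is the thickness-weighted harmonic mean.
Total thickness L = 11.9 + 8.40 + 11.8 + 2.65 = 34.75 m.
Σ(b_i/K_i) = 11.9/0.00541 + 8.40/98.5 + 11.8/817 + 2.65/2.49 = 2201 d.
K_eq = L / Σ(b_i/K_i) = 34.75 / 2201 = 0.01579 m/day.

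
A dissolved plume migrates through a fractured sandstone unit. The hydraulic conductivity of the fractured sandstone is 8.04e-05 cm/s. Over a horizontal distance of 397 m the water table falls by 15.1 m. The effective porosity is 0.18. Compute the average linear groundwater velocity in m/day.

Convert K: 8.04e-05 cm/s × 864 = 0.06947 m/day.
Hydraulic gradient i = Δh / L = 15.1 / 397 = 0.03804.
Darcy flux q = K · i = 0.06947 × 0.03804 = 0.002642 m/day.
Seepage velocity v = q / n_e = 0.002642 / 0.18 = 0.01468 m/day.

0.0147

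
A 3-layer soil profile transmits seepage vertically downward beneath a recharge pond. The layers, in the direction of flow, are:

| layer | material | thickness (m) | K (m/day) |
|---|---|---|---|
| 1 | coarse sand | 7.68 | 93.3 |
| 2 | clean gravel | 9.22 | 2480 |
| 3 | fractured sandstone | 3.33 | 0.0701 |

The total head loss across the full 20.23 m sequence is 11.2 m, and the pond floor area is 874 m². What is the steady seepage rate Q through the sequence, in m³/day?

206

Flow is perpendicular to layering, so the layers act in series and the equivalent K is the thickness-weighted harmonic mean.
Total thickness L = 7.68 + 9.22 + 3.33 = 20.23 m.
Σ(b_i/K_i) = 7.68/93.3 + 9.22/2480 + 3.33/0.0701 = 47.59 d.
K_eq = L / Σ(b_i/K_i) = 20.23 / 47.59 = 0.4251 m/day.
Q = K_eq · A · (Δh/L) = 0.4251 × 874 × (11.2/20.23) = 205.7 m³/day.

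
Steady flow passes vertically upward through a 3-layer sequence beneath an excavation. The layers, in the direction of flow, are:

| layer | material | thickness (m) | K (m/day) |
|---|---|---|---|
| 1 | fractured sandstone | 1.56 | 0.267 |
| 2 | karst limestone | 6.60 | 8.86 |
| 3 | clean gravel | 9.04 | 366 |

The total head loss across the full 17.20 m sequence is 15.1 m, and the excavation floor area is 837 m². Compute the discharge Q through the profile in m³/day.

1910

Flow is perpendicular to layering, so the layers act in series and the equivalent K is the thickness-weighted harmonic mean.
Total thickness L = 1.56 + 6.60 + 9.04 = 17.20 m.
Σ(b_i/K_i) = 1.56/0.267 + 6.60/8.86 + 9.04/366 = 6.612 d.
K_eq = L / Σ(b_i/K_i) = 17.20 / 6.612 = 2.601 m/day.
Q = K_eq · A · (Δh/L) = 2.601 × 837 × (15.1/17.20) = 1911 m³/day.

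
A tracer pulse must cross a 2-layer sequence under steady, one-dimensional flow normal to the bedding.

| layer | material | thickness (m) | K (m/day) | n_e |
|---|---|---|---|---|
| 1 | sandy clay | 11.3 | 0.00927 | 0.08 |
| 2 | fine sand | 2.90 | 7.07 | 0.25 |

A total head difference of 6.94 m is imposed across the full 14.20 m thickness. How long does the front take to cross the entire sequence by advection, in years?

0.784

With flow normal to the layers, continuity requires the same specific discharge q through every layer.
Σ(b_i/K_i) = 11.3/0.00927 + 2.90/7.07 = 1219 d.
q = Δh / Σ(b_i/K_i) = 6.94 / 1219 = 0.005691 m/day.
In each layer the seepage velocity is v_i = q/n_i, so the layer transit time is t_i = b_i·n_i / q:
  layer 1 (sandy clay): t_1 = 11.3 × 0.08 / 0.005691 = 158.8 d
  layer 2 (fine sand): t_2 = 2.90 × 0.25 / 0.005691 = 127.4 d
Total t = Σ t_i = 286.2 days = 0.7836 years.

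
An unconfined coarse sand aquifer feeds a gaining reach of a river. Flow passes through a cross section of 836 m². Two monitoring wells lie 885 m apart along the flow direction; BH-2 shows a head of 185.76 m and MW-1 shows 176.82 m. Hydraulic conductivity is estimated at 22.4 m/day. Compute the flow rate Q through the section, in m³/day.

Hydraulic gradient i = (185.76 − 176.82) / 885 = 8.94 / 885 = 0.01010.
Darcy's law: Q = K · A · i = 22.40 × 836.0 × 0.01010 = 189.2 m³/day.

189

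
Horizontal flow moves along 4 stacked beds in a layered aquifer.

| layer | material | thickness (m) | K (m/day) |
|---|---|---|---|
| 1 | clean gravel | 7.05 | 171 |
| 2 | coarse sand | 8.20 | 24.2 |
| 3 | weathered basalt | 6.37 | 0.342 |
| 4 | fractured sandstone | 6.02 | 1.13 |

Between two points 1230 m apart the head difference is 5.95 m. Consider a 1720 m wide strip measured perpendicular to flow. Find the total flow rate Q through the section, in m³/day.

Flow is parallel to layering, so each bed carries its own Darcy discharge and the transmissivities add.
Σ(K_i·b_i) = 171×7.05 + 24.2×8.20 + 0.342×6.37 + 1.13×6.02 = 1413 m²/day.
Hydraulic gradient i = Δh / L = 5.95 / 1230 = 0.004837.
Q = Σ(K_i·b_i) · W · i = 1413 × 1720 × 0.004837 = 11756 m³/day.

11800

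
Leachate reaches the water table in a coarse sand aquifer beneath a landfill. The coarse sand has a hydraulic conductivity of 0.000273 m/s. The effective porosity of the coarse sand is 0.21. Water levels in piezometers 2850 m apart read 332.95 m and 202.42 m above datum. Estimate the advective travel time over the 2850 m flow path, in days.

Convert K: 0.000273 m/s × 86400 = 23.59 m/day.
Hydraulic gradient i = (332.95 − 202.42) / 2850 = 130.53 / 2850 = 0.04580.
Darcy flux q = K · i = 23.59 × 0.04580 = 1.080 m/day.
Seepage velocity v = q / n_e = 1.080 / 0.21 = 5.144 m/day.
Travel time t = L / v = 2850 / 5.144 = 554.0 days.

554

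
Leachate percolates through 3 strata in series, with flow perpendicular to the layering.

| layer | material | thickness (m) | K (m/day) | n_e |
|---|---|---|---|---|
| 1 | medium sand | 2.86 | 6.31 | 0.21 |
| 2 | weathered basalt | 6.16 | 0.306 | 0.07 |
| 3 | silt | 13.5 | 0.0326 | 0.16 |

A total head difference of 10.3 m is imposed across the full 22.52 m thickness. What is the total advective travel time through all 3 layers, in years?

With flow normal to the layers, continuity requires the same specific discharge q through every layer.
Σ(b_i/K_i) = 2.86/6.31 + 6.16/0.306 + 13.5/0.0326 = 434.7 d.
q = Δh / Σ(b_i/K_i) = 10.3 / 434.7 = 0.02369 m/day.
In each layer the seepage velocity is v_i = q/n_i, so the layer transit time is t_i = b_i·n_i / q:
  layer 1 (medium sand): t_1 = 2.86 × 0.21 / 0.02369 = 25.35 d
  layer 2 (weathered basalt): t_2 = 6.16 × 0.07 / 0.02369 = 18.20 d
  layer 3 (silt): t_3 = 13.5 × 0.16 / 0.02369 = 91.16 d
Total t = Σ t_i = 134.7 days = 0.3688 years.

0.369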